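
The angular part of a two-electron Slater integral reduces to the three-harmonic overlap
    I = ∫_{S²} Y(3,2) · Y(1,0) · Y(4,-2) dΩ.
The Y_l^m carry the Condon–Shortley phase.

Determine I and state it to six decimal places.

m-sum 0 ✓  L=8 even ✓  2≤4≤4 ✓
Π(2lᵢ+1) = 7×3×9 = 189
triangle coeff Δ(3,1,4) = 1/252
Σ_t [0,0]: t=0:+1/36 = 1/36
(3j)²=4/63 [(3 1 4; 0 0 0)], sign=+1
Σ_t [0,0]: t=0:+1/120 = 1/120
(3j)²=1/21 [(3 1 4; 2 0 -2)], sign=+1
⇒ 4πI² = 4/7
I = (+1)√(4/7/(4π)) = 0.21324362

0.213244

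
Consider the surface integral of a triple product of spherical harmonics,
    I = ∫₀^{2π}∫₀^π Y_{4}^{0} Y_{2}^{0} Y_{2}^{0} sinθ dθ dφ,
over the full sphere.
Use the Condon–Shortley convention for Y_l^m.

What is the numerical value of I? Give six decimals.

0.241796

Rules hold: Σm=0, L=8 even, 2≤2≤6.
N = 9·5·5 = 225
Δ = 4!·4!·0!/9! = 1/630
Racah Σ t=2..2: t=2:+1/16 = 1/16
⇒ 3j(4 2 2; 0 0 0)² = 2/35, sgn +1
(m-triple is (0,0,0) — same symbol as above.)
4πI² = N·(3j₀)²·(3jₘ)² = 36/49
I = +1·√(0.734694/4π) = 0.24179554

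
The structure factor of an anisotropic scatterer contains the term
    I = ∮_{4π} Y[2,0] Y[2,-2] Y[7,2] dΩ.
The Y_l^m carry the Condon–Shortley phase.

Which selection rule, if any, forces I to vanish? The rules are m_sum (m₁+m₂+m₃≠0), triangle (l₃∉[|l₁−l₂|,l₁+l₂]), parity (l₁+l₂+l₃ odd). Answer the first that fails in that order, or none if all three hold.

triangle

m₁+m₂+m₃ = 0 − 2 + 2 = 0  ✓
triangle: |2−2|=0 ≤ l₃=7 ≤ 2+2=4  ✗
parity: l₁+l₂+l₃ = 11 is odd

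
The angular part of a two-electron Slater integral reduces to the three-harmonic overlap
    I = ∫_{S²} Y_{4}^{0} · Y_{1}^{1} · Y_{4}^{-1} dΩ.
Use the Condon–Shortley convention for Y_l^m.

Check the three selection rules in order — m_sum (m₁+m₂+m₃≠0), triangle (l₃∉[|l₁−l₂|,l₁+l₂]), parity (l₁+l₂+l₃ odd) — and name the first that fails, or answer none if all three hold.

azimuthal sum: 0 + 1 − 1 = 0  ✓
3 ≤ 4 ≤ 5 (triangle on l)  ✓
L = 4 + 1 + 4 = 9 (odd)  ✗

parity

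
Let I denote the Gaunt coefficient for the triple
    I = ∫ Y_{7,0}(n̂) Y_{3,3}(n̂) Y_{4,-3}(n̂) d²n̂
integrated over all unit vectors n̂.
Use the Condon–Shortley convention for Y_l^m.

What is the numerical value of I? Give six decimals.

0.017827

Checks pass: Σm=0; 14 even; l₃=4∈[4,10].
(2·7+1)(2·3+1)(2·4+1) = 945
Δ: 6! 8! 0! / 15! → 1/45045
sum: t=3:−1/20736 = -1/20736
3j²(7 3 4; 0 0 0) = Δ·Π!·Σ² = 35/1287  (sign -1)
sum: t=6:+1/3628800 = 1/3628800
3j²(7 3 4; 0 3 -3) = Δ·Π!·Σ² = 1/6435  (sign -1)
combine: 4πI² = 945·35/1287·1/6435 = 245/61347
take √, sign +1: I = 0.01782713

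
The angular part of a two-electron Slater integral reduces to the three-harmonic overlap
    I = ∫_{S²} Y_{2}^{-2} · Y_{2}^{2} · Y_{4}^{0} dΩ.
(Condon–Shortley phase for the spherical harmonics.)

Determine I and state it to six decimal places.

0.040299

m-sum 0 ✓  L=8 even ✓  0≤4≤4 ✓
Π(2lᵢ+1) = 5×5×9 = 225
triangle coeff Δ(2,2,4) = 1/630
Σ_t [0,0]: t=0:+1/16 = 1/16
(3j)²=2/35 [(2 2 4; 0 0 0)], sign=+1
Σ_t [0,0]: t=0:+1/576 = 1/576
(3j)²=1/630 [(2 2 4; -2 2 0)], sign=+1
⇒ 4πI² = 1/49
I = (+1)√(1/49/(4π)) = 0.04029926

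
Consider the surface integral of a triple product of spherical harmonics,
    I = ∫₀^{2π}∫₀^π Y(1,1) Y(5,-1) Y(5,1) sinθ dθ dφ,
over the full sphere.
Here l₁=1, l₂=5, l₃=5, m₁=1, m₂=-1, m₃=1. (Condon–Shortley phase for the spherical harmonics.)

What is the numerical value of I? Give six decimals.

Σmᵢ = 1 ≠ 0, so the φ-integral vanishes; I = 0

0.000000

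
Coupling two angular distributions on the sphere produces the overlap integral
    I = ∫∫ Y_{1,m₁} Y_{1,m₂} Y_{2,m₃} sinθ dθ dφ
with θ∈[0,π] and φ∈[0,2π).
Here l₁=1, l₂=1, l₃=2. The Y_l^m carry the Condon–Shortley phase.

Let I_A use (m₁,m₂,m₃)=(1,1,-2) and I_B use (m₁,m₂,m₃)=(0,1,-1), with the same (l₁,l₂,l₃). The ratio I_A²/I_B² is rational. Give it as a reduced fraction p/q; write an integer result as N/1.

2/1

Same 1,1,2: normalisation and zero-m 3j drop out of the ratio.
A: Δ: 0! 2! 2! / 5! → 1/30; sum: t=0:+1/4 = 1/4; 3j²(1 1 2; 1 1 -2) = Δ·Π!·Σ² = 1/5  (sign +1)
B: Δ: 0! 2! 2! / 5! → 1/30; sum: t=0:+1/2 = 1/2; 3j²(1 1 2; 0 1 -1) = Δ·Π!·Σ² = 1/10  (sign -1)
I_A²/I_B² = (1/5)/(1/10) = 2/1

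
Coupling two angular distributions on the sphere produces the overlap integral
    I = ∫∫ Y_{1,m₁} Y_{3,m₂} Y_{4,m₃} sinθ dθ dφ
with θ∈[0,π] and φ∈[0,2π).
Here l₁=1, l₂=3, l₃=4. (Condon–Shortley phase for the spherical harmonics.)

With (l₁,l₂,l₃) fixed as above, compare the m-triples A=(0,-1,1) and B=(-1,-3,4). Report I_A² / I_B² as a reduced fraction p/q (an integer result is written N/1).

Same 1,3,4: normalisation and zero-m 3j drop out of the ratio.
A: Δ: 0! 2! 6! / 9! → 1/252; sum: t=0:+1/48 = 1/48; 3j²(1 3 4; 0 -1 1) = Δ·Π!·Σ² = 5/84  (sign -1)
B: Δ: 0! 2! 6! / 9! → 1/252; sum: t=0:+1/1440 = 1/1440; 3j²(1 3 4; -1 -3 4) = Δ·Π!·Σ² = 1/9  (sign +1)
I_A²/I_B² = (5/84)/(1/9) = 15/28

15/28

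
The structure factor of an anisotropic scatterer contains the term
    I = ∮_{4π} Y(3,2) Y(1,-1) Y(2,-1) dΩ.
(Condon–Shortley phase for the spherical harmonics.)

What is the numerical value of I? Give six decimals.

m-sum 0 ✓  L=6 even ✓  2≤2≤4 ✓
Π(2lᵢ+1) = 7×3×5 = 105
triangle coeff Δ(3,1,2) = 1/105
Σ_t [1,1]: t=1:−1/4 = -1/4
(3j)²=3/35 [(3 1 2; 0 0 0)], sign=-1
Σ_t [0,0]: t=0:+1/12 = 1/12
(3j)²=2/21 [(3 1 2; 2 -1 -1)], sign=-1
⇒ 4πI² = 6/7
I = (+1)√(6/7/(4π)) = 0.26116903

0.261169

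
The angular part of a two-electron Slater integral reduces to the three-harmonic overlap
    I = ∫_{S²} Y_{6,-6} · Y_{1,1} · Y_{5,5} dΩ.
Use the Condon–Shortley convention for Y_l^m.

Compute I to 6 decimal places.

Checks pass: Σm=0; 12 even; l₃=5∈[5,7].
(2·6+1)(2·1+1)(2·5+1) = 429
Δ: 2! 10! 0! / 13! → 1/858
sum: t=1:−1/14400 = -1/14400
3j²(6 1 5; 0 0 0) = Δ·Π!·Σ² = 6/143  (sign +1)
sum: t=2:+1/7257600 = 1/7257600
3j²(6 1 5; -6 1 5) = Δ·Π!·Σ² = 1/13  (sign +1)
combine: 4πI² = 429·6/143·1/13 = 18/13
take √, sign +1: I = 0.33194004

0.331940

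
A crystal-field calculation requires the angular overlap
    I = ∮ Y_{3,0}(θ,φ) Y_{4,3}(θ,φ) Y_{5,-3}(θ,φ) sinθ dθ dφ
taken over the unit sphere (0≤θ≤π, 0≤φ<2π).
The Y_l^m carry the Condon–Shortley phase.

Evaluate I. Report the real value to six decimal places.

0.103862

Checks pass: Σm=0; 12 even; l₃=5∈[1,7].
(2·3+1)(2·4+1)(2·5+1) = 693
Δ: 2! 4! 6! / 13! → 1/180180
sum: t=0:+1/576 t=1:−1/144 t=2:+1/576 = -1/288
3j²(3 4 5; 0 0 0) = Δ·Π!·Σ² = 20/1001  (sign +1)
sum: t=1:−1/2880 t=2:+1/1440 = 1/2880
3j²(3 4 5; 0 3 -3) = Δ·Π!·Σ² = 7/715  (sign +1)
combine: 4πI² = 693·20/1001·7/715 = 252/1859
take √, sign +1: I = 0.10386175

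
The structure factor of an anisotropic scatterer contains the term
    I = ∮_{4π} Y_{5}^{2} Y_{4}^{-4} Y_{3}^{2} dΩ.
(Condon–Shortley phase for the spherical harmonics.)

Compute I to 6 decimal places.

-0.109480

Rules hold: Σm=0, L=12 even, 1≤3≤9.
N = 11·9·7 = 693
Δ = 6!·4!·2!/13! = 1/180180
Racah Σ t=2..4: t=2:+1/576 t=3:−1/144 t=4:+1/576 = -1/288
⇒ 3j(5 4 3; 0 0 0)² = 20/1001, sgn +1
Racah Σ t=0..0: t=0:+1/8640 = 1/8640
⇒ 3j(5 4 3; 2 -4 2)² = 14/1287, sgn -1
4πI² = N·(3j₀)²·(3jₘ)² = 280/1859
I = -1·√(0.150619/4π) = -0.10947990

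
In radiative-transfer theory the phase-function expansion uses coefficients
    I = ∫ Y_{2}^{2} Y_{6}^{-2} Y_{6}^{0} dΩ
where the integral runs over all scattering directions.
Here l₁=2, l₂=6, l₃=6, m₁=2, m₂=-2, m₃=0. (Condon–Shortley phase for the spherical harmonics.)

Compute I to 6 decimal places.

m-sum 0 ✓  L=14 even ✓  4≤6≤8 ✓
Π(2lᵢ+1) = 5×13×13 = 845
triangle coeff Δ(2,6,6) = 1/90090
Σ_t [0,2]: t=0:+1/69120 t=1:−1/14400 t=2:+1/69120 = -7/172800
(3j)²=14/715 [(2 6 6; 0 0 0)], sign=-1
Σ_t [0,0]: t=0:+1/69120 = 1/69120
(3j)²=4/143 [(2 6 6; 2 -2 0)], sign=+1
⇒ 4πI² = 56/121
I = (-1)√(56/121/(4π)) = -0.19190947

-0.191909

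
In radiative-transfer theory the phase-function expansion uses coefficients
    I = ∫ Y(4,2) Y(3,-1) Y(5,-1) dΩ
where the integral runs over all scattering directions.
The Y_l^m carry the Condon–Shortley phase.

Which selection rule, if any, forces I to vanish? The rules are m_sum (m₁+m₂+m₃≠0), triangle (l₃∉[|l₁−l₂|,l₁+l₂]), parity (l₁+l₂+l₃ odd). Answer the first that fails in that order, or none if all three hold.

Σmᵢ = 0  ✓
l₃∈[|l₁−l₂|,l₁+l₂]=[1,7], have l₃=5  ✓
Σlᵢ = 12 ⇒ even  ✓

none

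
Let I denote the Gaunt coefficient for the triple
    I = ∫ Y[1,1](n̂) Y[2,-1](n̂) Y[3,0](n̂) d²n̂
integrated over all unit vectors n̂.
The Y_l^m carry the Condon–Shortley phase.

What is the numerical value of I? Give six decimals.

Checks pass: Σm=0; 6 even; l₃=3∈[1,3].
(2·1+1)(2·2+1)(2·3+1) = 105
Δ: 0! 2! 4! / 7! → 1/105
sum: t=0:+1/4 = 1/4
3j²(1 2 3; 0 0 0) = Δ·Π!·Σ² = 3/35  (sign -1)
sum: t=0:+1/12 = 1/12
3j²(1 2 3; 1 -1 0) = Δ·Π!·Σ² = 1/35  (sign -1)
combine: 4πI² = 105·3/35·1/35 = 9/35
take √, sign +1: I = 0.14304817

0.143048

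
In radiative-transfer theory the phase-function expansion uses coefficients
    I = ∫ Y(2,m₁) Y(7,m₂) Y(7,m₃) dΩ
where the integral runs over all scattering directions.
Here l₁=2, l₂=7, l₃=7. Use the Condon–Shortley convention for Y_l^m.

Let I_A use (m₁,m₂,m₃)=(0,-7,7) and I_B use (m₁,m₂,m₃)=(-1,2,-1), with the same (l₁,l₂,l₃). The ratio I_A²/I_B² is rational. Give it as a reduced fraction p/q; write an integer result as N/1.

8281/729

l's match ⇒ only the (l;m) 3-j factors differ between A and B.
A: triangle coeff Δ(2,7,7) = 1/185640; Σ_t [0,0]: t=0:+1/1916006400 = 1/1916006400; (3j)²=91/2040 [(2 7 7; 0 -7 7)], sign=+1
B: triangle coeff Δ(2,7,7) = 1/185640; Σ_t [1,2]: t=1:−1/1935360 t=2:+1/1209600 = 1/3225600; (3j)²=243/61880 [(2 7 7; -1 2 -1)], sign=+1
I_A²/I_B² = (91/2040)/(243/61880) = 8281/729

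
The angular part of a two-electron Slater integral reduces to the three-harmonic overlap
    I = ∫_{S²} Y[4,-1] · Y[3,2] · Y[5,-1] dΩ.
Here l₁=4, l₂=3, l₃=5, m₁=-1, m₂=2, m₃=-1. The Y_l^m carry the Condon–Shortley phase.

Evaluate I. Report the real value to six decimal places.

0.138239

Checks pass: Σm=0; 12 even; l₃=5∈[1,7].
(2·4+1)(2·3+1)(2·5+1) = 693
Δ: 2! 6! 4! / 13! → 1/180180
sum: t=0:+1/576 t=1:−1/144 t=2:+1/576 = -1/288
3j²(4 3 5; 0 0 0) = Δ·Π!·Σ² = 20/1001  (sign +1)
sum: t=1:−1/1152 t=2:+1/432 = 5/3456
3j²(4 3 5; -1 2 -1) = Δ·Π!·Σ² = 625/36036  (sign +1)
combine: 4πI² = 693·20/1001·625/36036 = 3125/13013
take √, sign +1: I = 0.13823925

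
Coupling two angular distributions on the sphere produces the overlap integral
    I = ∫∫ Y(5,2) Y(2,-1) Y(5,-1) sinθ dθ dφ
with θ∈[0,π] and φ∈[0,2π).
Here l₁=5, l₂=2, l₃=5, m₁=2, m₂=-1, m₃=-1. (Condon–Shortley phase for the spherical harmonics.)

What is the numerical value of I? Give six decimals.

0.104819

m-sum 0 ✓  L=12 even ✓  3≤5≤7 ✓
Π(2lᵢ+1) = 11×5×11 = 605
triangle coeff Δ(5,2,5) = 1/38610
Σ_t [0,2]: t=0:+1/2880 t=1:−1/576 t=2:+1/2880 = -1/960
(3j)²=10/429 [(5 2 5; 0 0 0)], sign=+1
Σ_t [0,1]: t=0:+1/1440 t=1:−1/2880 = 1/2880
(3j)²=7/715 [(5 2 5; 2 -1 -1)], sign=+1
⇒ 4πI² = 70/507
I = (+1)√(70/507/(4π)) = 0.10481902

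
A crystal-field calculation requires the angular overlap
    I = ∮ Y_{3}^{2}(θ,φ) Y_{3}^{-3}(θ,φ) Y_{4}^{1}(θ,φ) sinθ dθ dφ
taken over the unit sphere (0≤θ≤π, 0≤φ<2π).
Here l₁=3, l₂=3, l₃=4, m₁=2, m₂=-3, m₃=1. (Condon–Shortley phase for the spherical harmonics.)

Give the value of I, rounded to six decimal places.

0.140463

m-sum 0 ✓  L=10 even ✓  0≤4≤6 ✓
Π(2lᵢ+1) = 7×7×9 = 441
triangle coeff Δ(3,3,4) = 1/34650
Σ_t [0,2]: t=0:+1/72 t=1:−1/16 t=2:+1/72 = -5/144
(3j)²=2/77 [(3 3 4; 0 0 0)], sign=-1
Σ_t [0,0]: t=0:+1/288 = 1/288
(3j)²=5/231 [(3 3 4; 2 -3 1)], sign=-1
⇒ 4πI² = 30/121
I = (+1)√(30/121/(4π)) = 0.14046335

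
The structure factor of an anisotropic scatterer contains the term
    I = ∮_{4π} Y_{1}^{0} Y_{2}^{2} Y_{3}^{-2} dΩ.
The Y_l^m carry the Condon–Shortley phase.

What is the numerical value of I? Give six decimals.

0.184674

m-sum 0 ✓  L=6 even ✓  1≤3≤3 ✓
Π(2lᵢ+1) = 3×5×7 = 105
triangle coeff Δ(1,2,3) = 1/105
Σ_t [0,0]: t=0:+1/4 = 1/4
(3j)²=3/35 [(1 2 3; 0 0 0)], sign=-1
Σ_t [0,0]: t=0:+1/24 = 1/24
(3j)²=1/21 [(1 2 3; 0 2 -2)], sign=-1
⇒ 4πI² = 3/7
I = (+1)√(3/7/(4π)) = 0.18467439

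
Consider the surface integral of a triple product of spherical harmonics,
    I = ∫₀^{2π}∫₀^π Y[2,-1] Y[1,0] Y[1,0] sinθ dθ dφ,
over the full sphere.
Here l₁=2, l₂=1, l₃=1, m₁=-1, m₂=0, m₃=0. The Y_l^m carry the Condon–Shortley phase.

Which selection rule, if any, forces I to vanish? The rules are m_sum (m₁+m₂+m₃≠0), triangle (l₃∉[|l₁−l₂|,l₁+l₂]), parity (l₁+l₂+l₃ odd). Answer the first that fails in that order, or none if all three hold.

m_sum

m₁+m₂+m₃ = -1 + 0 + 0 = -1  ✗
triangle: |2−1|=1 ≤ l₃=1 ≤ 2+1=3
parity: l₁+l₂+l₃ = 4 is even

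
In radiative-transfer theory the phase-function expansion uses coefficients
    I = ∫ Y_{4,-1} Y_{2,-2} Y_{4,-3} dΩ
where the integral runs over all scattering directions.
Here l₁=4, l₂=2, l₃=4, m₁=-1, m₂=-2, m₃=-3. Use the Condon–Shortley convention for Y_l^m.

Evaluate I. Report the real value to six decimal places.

Σmᵢ = -6 ≠ 0, so the φ-integral vanishes; I = 0

0.000000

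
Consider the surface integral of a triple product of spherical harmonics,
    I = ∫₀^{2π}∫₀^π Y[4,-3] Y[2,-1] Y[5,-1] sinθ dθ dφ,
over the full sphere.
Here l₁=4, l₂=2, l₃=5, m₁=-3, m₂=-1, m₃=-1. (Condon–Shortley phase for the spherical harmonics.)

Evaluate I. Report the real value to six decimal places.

0.000000

m-sum = -3 − 1 − 1 = -5 ≠ 0 ⇒ I = 0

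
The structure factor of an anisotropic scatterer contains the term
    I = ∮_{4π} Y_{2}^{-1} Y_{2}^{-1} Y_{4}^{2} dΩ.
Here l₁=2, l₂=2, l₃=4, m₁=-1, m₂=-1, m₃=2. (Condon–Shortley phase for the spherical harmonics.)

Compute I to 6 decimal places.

Checks pass: Σm=0; 8 even; l₃=4∈[0,4].
(2·2+1)(2·2+1)(2·4+1) = 225
Δ: 0! 4! 4! / 9! → 1/630
sum: t=0:+1/16 = 1/16
3j²(2 2 4; 0 0 0) = Δ·Π!·Σ² = 2/35  (sign +1)
sum: t=0:+1/36 = 1/36
3j²(2 2 4; -1 -1 2) = Δ·Π!·Σ² = 4/63  (sign +1)
combine: 4πI² = 225·2/35·4/63 = 40/49
take √, sign +1: I = 0.25487487

0.254875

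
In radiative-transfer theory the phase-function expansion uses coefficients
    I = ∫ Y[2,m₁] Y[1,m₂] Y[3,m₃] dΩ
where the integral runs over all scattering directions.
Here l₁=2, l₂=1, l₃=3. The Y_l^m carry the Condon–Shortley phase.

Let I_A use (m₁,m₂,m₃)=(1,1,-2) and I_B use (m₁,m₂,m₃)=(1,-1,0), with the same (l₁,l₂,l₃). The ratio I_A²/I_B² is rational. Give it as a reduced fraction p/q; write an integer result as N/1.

10/3

Same 2,1,3: normalisation and zero-m 3j drop out of the ratio.
A: Δ: 0! 4! 2! / 7! → 1/105; sum: t=0:+1/12 = 1/12; 3j²(2 1 3; 1 1 -2) = Δ·Π!·Σ² = 2/21  (sign -1)
B: Δ: 0! 4! 2! / 7! → 1/105; sum: t=0:+1/12 = 1/12; 3j²(2 1 3; 1 -1 0) = Δ·Π!·Σ² = 1/35  (sign -1)
I_A²/I_B² = (2/21)/(1/35) = 10/3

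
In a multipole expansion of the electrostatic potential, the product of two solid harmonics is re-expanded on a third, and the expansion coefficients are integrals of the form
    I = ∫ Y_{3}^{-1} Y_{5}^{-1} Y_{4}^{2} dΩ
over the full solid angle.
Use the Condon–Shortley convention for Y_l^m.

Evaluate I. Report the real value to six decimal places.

Rules hold: Σm=0, L=12 even, 2≤4≤8.
N = 7·11·9 = 693
Δ = 4!·2!·6!/13! = 1/180180
Racah Σ t=1..3: t=1:−1/576 t=2:+1/144 t=3:−1/576 = 1/288
⇒ 3j(3 5 4; 0 0 0)² = 20/1001, sgn +1
Racah Σ t=2..4: t=2:+1/384 t=3:−1/720 t=4:+1/34560 = 43/34560
⇒ 3j(3 5 4; -1 -1 2)² = 1849/180180, sgn +1
4πI² = N·(3j₀)²·(3jₘ)² = 1849/13013
I = +1·√(0.142089/4π) = 0.10633465

0.106335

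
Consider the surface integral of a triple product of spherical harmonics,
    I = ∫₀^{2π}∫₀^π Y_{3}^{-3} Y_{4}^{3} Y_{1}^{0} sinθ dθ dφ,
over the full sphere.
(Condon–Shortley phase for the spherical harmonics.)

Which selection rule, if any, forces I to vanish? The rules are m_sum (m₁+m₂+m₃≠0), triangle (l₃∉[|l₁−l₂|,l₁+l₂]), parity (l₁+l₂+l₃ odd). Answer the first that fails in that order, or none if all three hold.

m₁+m₂+m₃ = -3 + 3 + 0 = 0  ✓
triangle: |3−4|=1 ≤ l₃=1 ≤ 3+4=7  ✓
parity: l₁+l₂+l₃ = 8 is even  ✓

none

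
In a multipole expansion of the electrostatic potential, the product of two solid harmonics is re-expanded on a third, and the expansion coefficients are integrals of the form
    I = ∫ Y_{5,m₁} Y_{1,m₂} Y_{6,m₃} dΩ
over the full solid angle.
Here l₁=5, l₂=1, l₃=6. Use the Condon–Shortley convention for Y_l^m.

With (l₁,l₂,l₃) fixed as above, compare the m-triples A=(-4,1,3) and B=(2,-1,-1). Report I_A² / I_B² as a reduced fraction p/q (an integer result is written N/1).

l's match ⇒ only the (l;m) 3-j factors differ between A and B.
A: triangle coeff Δ(5,1,6) = 1/858; Σ_t [0,0]: t=0:+1/725760 = 1/725760; (3j)²=1/286 [(5 1 6; -4 1 3)], sign=-1
B: triangle coeff Δ(5,1,6) = 1/858; Σ_t [0,0]: t=0:+1/60480 = 1/60480; (3j)²=5/429 [(5 1 6; 2 -1 -1)], sign=-1
I_A²/I_B² = (1/286)/(5/429) = 3/10

3/10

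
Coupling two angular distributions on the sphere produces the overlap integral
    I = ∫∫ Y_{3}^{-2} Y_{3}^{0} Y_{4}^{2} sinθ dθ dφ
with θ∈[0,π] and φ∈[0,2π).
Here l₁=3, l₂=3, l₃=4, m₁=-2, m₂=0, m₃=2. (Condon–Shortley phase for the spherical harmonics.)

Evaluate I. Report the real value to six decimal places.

-0.044418

m-sum 0 ✓  L=10 even ✓  0≤4≤6 ✓
Π(2lᵢ+1) = 7×7×9 = 441
triangle coeff Δ(3,3,4) = 1/34650
Σ_t [0,2]: t=0:+1/72 t=1:−1/16 t=2:+1/72 = -5/144
(3j)²=2/77 [(3 3 4; 0 0 0)], sign=-1
Σ_t [1,2]: t=1:−1/96 t=2:+1/72 = 1/288
(3j)²=1/462 [(3 3 4; -2 0 2)], sign=+1
⇒ 4πI² = 3/121
I = (-1)√(3/121/(4π)) = -0.04441841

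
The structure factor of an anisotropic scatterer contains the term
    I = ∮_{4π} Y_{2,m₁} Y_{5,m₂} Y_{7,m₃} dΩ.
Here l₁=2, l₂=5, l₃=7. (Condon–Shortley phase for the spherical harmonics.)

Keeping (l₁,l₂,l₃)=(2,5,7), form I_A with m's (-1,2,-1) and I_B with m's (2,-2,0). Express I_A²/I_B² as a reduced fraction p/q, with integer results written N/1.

32/7

Same 2,5,7: normalisation and zero-m 3j drop out of the ratio.
A: Δ: 0! 4! 10! / 15! → 1/15015; sum: t=0:+1/181440 = 1/181440; 3j²(2 5 7; -1 2 -1) = Δ·Π!·Σ² = 32/3003  (sign +1)
B: Δ: 0! 4! 10! / 15! → 1/15015; sum: t=0:+1/725760 = 1/725760; 3j²(2 5 7; 2 -2 0) = Δ·Π!·Σ² = 1/429  (sign -1)
I_A²/I_B² = (32/3003)/(1/429) = 32/7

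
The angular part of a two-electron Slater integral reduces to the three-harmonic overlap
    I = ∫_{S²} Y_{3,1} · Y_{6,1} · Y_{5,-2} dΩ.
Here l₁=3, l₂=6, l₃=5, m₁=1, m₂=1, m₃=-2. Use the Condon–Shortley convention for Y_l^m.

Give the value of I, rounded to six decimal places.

m-sum 0 ✓  L=14 even ✓  3≤5≤9 ✓
Π(2lᵢ+1) = 7×13×11 = 1001
triangle coeff Δ(3,6,5) = 1/675675
Σ_t [1,3]: t=1:−1/8640 t=2:+1/2304 t=3:−1/8640 = 7/34560
(3j)²=7/429 [(3 6 5; 0 0 0)], sign=-1
Σ_t [0,2]: t=0:+1/241920 t=1:−1/8640 t=2:+1/5760 = 1/16128
(3j)²=5/1001 [(3 6 5; 1 1 -2)], sign=-1
⇒ 4πI² = 35/429
I = (+1)√(35/429/(4π)) = 0.08057502

0.080575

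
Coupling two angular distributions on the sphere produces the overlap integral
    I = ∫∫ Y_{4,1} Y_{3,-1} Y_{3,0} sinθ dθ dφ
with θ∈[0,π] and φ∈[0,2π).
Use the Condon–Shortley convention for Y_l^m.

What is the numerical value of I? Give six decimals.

m-sum 0 ✓  L=10 even ✓  1≤3≤7 ✓
Π(2lᵢ+1) = 9×7×7 = 441
triangle coeff Δ(4,3,3) = 1/34650
Σ_t [1,3]: t=1:−1/72 t=2:+1/16 t=3:−1/72 = 5/144
(3j)²=2/77 [(4 3 3; 0 0 0)], sign=-1
Σ_t [0,2]: t=0:+1/288 t=1:−1/24 t=2:+1/48 = -5/288
(3j)²=5/462 [(4 3 3; 1 -1 0)], sign=+1
⇒ 4πI² = 15/121
I = (-1)√(15/121/(4π)) = -0.09932258

-0.099323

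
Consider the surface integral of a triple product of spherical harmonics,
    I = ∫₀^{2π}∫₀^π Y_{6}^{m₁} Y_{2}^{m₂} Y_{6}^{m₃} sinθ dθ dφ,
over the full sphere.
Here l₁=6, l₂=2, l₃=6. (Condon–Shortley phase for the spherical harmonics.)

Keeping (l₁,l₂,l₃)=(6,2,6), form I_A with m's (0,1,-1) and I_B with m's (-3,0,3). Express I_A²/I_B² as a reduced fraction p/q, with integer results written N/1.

7/25

l's match ⇒ only the (l;m) 3-j factors differ between A and B.
A: triangle coeff Δ(6,2,6) = 1/90090; Σ_t [1,2]: t=1:−1/28800 t=2:+1/34560 = -1/172800; (3j)²=1/1430 [(6 2 6; 0 1 -1)], sign=+1
B: triangle coeff Δ(6,2,6) = 1/90090; Σ_t [0,2]: t=0:+1/1451520 t=1:−1/80640 t=2:+1/120960 = -1/290304; (3j)²=5/2002 [(6 2 6; -3 0 3)], sign=+1
I_A²/I_B² = (1/1430)/(5/2002) = 7/25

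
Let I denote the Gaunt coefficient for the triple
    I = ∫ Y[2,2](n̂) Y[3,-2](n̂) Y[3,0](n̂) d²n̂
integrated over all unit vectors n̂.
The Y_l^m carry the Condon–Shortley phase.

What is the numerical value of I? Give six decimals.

Checks pass: Σm=0; 8 even; l₃=3∈[1,5].
(2·2+1)(2·3+1)(2·3+1) = 245
Δ: 2! 2! 4! / 9! → 1/3780
sum: t=0:+1/24 t=1:−1/4 t=2:+1/24 = -1/6
3j²(2 3 3; 0 0 0) = Δ·Π!·Σ² = 4/105  (sign +1)
sum: t=0:+1/24 = 1/24
3j²(2 3 3; 2 -2 0) = Δ·Π!·Σ² = 1/21  (sign -1)
combine: 4πI² = 245·4/105·1/21 = 4/9
take √, sign -1: I = -0.18806319

-0.188063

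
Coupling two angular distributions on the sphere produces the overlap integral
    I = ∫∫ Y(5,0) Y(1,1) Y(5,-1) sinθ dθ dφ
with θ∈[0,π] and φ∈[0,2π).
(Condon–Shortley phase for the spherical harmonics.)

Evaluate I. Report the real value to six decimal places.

0.000000

l₁+l₂+l₃=11 is odd: 3j(l;000)=0 ⇒ I=0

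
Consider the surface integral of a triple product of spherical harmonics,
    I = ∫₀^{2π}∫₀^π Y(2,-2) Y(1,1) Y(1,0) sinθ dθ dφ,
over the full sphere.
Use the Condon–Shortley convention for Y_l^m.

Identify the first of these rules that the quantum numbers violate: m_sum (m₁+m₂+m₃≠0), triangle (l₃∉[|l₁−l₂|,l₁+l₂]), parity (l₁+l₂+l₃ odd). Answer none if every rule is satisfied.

m₁+m₂+m₃ = -2 + 1 + 0 = -1  ✗
triangle: |2−1|=1 ≤ l₃=1 ≤ 2+1=3
parity: l₁+l₂+l₃ = 4 is even

m_sum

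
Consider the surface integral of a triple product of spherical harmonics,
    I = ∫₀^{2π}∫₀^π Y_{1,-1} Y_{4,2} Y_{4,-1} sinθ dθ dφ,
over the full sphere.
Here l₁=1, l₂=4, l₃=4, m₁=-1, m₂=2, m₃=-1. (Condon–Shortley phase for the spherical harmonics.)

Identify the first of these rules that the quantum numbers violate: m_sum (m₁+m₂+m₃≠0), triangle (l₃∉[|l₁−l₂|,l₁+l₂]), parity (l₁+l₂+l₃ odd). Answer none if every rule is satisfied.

m₁+m₂+m₃ = -1 + 2 − 1 = 0  ✓
triangle: |1−4|=3 ≤ l₃=4 ≤ 1+4=5  ✓
parity: l₁+l₂+l₃ = 9 is odd  ✗

parity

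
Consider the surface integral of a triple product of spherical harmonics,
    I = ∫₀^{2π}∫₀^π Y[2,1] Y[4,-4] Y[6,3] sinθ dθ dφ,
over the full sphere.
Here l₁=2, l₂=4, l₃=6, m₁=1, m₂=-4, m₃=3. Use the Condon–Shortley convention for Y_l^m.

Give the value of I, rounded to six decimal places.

Checks pass: Σm=0; 12 even; l₃=6∈[2,6].
(2·2+1)(2·4+1)(2·6+1) = 585
Δ: 0! 4! 8! / 13! → 1/6435
sum: t=0:+1/2304 = 1/2304
3j²(2 4 6; 0 0 0) = Δ·Π!·Σ² = 5/143  (sign +1)
sum: t=0:+1/241920 = 1/241920
3j²(2 4 6; 1 -4 3) = Δ·Π!·Σ² = 1/715  (sign -1)
combine: 4πI² = 585·5/143·1/715 = 45/1573
take √, sign -1: I = -0.04771303

-0.047713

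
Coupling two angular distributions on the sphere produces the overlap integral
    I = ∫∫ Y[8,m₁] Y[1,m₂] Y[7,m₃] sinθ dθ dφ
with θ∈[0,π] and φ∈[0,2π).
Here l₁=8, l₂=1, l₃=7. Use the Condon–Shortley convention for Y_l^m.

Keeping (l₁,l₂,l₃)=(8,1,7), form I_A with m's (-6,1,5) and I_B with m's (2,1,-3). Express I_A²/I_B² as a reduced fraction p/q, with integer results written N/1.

l's match ⇒ only the (l;m) 3-j factors differ between A and B.
A: triangle coeff Δ(8,1,7) = 1/2040; Σ_t [2,2]: t=2:+1/1916006400 = 1/1916006400; (3j)²=91/2040 [(8 1 7; -6 1 5)], sign=+1
B: triangle coeff Δ(8,1,7) = 1/2040; Σ_t [2,2]: t=2:+1/174182400 = 1/174182400; (3j)²=1/136 [(8 1 7; 2 1 -3)], sign=+1
I_A²/I_B² = (91/2040)/(1/136) = 91/15

91/15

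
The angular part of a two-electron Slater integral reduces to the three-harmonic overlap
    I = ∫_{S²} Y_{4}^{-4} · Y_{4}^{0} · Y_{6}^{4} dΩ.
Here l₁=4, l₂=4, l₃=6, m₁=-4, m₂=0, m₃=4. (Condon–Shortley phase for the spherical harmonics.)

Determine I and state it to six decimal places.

-0.190852

m-sum 0 ✓  L=14 even ✓  0≤6≤8 ✓
Π(2lᵢ+1) = 9×9×13 = 1053
triangle coeff Δ(4,4,6) = 1/1261260
Σ_t [0,2]: t=0:+1/4608 t=1:−1/1296 t=2:+1/4608 = -7/20736
(3j)²=20/1287 [(4 4 6; 0 0 0)], sign=-1
Σ_t [2,2]: t=2:+1/69120 = 1/69120
(3j)²=4/143 [(4 4 6; -4 0 4)], sign=+1
⇒ 4πI² = 720/1573
I = (-1)√(720/1573/(4π)) = -0.19085211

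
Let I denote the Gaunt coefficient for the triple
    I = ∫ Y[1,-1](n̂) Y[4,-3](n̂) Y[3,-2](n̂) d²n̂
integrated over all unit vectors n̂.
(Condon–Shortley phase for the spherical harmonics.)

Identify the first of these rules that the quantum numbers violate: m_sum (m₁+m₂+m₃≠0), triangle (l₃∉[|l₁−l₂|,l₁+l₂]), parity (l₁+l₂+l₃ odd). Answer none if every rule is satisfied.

azimuthal sum: -1 − 3 − 2 = -6  ✗
3 ≤ 3 ≤ 5 (triangle on l)
L = 1 + 4 + 3 = 8 (even)

m_sum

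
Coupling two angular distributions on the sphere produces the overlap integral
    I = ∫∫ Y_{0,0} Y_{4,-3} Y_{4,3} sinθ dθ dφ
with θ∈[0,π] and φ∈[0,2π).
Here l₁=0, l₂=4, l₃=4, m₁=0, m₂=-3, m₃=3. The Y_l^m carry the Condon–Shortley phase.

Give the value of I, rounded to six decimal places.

Rules hold: Σm=0, L=8 even, 4≤4≤4.
N = 1·9·9 = 81
Δ = 0!·0!·8!/9! = 1/9
Racah Σ t=0..0: t=0:+1/576 = 1/576
⇒ 3j(0 4 4; 0 0 0)² = 1/9, sgn +1
Racah Σ t=0..0: t=0:+1/5040 = 1/5040
⇒ 3j(0 4 4; 0 -3 3)² = 1/9, sgn -1
4πI² = N·(3j₀)²·(3jₘ)² = 1/1
I = -1·√(1/4π) = -0.28209479

-0.282095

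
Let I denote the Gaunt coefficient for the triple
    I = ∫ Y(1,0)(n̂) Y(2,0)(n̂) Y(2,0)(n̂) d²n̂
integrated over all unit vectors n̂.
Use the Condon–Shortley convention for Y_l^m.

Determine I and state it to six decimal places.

Σlᵢ=5 odd — θ-integrand is odd under cosθ→−cosθ; I=0

0.000000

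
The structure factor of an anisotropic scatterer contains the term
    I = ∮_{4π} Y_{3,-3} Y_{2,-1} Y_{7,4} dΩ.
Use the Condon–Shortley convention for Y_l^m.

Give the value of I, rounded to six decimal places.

|3−2|≤7≤3+2 violated ⇒ I = 0

0.000000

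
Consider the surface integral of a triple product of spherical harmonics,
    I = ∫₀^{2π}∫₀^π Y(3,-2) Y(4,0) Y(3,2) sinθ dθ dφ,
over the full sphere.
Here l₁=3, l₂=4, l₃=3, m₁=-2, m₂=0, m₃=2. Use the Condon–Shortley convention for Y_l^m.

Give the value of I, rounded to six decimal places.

-0.179515

Rules hold: Σm=0, L=10 even, 1≤3≤7.
N = 7·9·7 = 441
Δ = 4!·2!·4!/11! = 1/34650
Racah Σ t=1..3: t=1:−1/72 t=2:+1/16 t=3:−1/72 = 5/144
⇒ 3j(3 4 3; 0 0 0)² = 2/77, sgn -1
Racah Σ t=3..4: t=3:−1/72 t=4:+1/576 = -7/576
⇒ 3j(3 4 3; -2 0 2)² = 7/198, sgn +1
4πI² = N·(3j₀)²·(3jₘ)² = 49/121
I = -1·√(0.404959/4π) = -0.17951487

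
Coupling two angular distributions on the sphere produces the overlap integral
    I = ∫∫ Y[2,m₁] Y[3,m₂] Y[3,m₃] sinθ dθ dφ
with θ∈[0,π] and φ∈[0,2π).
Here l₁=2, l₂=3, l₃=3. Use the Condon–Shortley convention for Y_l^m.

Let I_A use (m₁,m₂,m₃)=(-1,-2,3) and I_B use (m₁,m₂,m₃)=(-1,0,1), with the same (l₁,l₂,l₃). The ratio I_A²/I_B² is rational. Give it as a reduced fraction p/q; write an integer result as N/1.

Same 2,3,3: normalisation and zero-m 3j drop out of the ratio.
A: Δ: 2! 2! 4! / 9! → 1/3780; sum: t=1:−1/48 = -1/48; 3j²(2 3 3; -1 -2 3) = Δ·Π!·Σ² = 5/84  (sign -1)
B: Δ: 2! 2! 4! / 9! → 1/3780; sum: t=1:−1/8 t=2:+1/12 = -1/24; 3j²(2 3 3; -1 0 1) = Δ·Π!·Σ² = 1/210  (sign -1)
I_A²/I_B² = (5/84)/(1/210) = 25/2

25/2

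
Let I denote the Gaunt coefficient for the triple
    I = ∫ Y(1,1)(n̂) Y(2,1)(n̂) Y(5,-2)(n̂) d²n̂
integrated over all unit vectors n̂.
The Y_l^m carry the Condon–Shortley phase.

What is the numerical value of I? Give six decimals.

0.000000

l₃=5 ∉ [1,3] — triangle fails ⇒ I = 0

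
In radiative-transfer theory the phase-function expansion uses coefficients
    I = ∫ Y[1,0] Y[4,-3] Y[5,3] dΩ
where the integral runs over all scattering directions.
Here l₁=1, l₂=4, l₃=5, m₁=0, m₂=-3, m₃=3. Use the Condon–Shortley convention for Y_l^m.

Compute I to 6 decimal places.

-0.196426

Checks pass: Σm=0; 10 even; l₃=5∈[3,5].
(2·1+1)(2·4+1)(2·5+1) = 297
Δ: 0! 2! 8! / 11! → 1/495
sum: t=0:+1/576 = 1/576
3j²(1 4 5; 0 0 0) = Δ·Π!·Σ² = 5/99  (sign -1)
sum: t=0:+1/5040 = 1/5040
3j²(1 4 5; 0 -3 3) = Δ·Π!·Σ² = 16/495  (sign +1)
combine: 4πI² = 297·5/99·16/495 = 16/33
take √, sign -1: I = -0.19642560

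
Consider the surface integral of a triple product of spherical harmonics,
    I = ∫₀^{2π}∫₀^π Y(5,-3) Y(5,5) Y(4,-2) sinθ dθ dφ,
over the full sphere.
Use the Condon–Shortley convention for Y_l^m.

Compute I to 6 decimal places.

-0.184127

Checks pass: Σm=0; 14 even; l₃=4∈[0,10].
(2·5+1)(2·5+1)(2·4+1) = 1089
Δ: 6! 4! 4! / 15! → 1/3153150
sum: t=1:−1/69120 t=2:+1/1728 t=3:−1/576 t=4:+1/1728 t=5:−1/69120 = -7/11520
3j²(5 5 4; 0 0 0) = Δ·Π!·Σ² = 2/143  (sign -1)
sum: t=6:+1/69120 = 1/69120
3j²(5 5 4; -3 5 -2) = Δ·Π!·Σ² = 4/143  (sign +1)
combine: 4πI² = 1089·2/143·4/143 = 72/169
take √, sign -1: I = -0.18412721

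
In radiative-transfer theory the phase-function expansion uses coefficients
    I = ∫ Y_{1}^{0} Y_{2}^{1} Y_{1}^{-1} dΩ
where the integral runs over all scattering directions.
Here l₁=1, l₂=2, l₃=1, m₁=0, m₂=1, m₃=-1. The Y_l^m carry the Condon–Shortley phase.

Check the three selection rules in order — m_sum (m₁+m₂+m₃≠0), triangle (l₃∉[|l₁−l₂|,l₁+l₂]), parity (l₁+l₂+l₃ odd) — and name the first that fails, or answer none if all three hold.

Σmᵢ = 0  ✓
l₃∈[|l₁−l₂|,l₁+l₂]=[1,3], have l₃=1  ✓
Σlᵢ = 4 ⇒ even  ✓

none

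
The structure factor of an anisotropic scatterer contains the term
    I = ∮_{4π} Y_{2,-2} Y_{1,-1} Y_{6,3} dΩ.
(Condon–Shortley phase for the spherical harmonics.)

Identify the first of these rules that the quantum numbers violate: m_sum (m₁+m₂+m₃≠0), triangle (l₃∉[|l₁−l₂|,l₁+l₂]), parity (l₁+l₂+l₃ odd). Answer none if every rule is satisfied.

m₁+m₂+m₃ = -2 − 1 + 3 = 0  ✓
triangle: |2−1|=1 ≤ l₃=6 ≤ 2+1=3  ✗
parity: l₁+l₂+l₃ = 9 is odd

triangle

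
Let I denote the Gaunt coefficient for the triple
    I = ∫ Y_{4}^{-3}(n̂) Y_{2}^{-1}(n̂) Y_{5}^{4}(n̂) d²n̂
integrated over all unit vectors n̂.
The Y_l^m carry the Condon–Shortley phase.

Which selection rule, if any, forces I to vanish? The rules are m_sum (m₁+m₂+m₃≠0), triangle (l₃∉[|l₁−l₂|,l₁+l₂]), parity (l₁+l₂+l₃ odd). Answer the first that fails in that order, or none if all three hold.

parity

Σmᵢ = 0  ✓
l₃∈[|l₁−l₂|,l₁+l₂]=[2,6], have l₃=5  ✓
Σlᵢ = 11 ⇒ odd  ✗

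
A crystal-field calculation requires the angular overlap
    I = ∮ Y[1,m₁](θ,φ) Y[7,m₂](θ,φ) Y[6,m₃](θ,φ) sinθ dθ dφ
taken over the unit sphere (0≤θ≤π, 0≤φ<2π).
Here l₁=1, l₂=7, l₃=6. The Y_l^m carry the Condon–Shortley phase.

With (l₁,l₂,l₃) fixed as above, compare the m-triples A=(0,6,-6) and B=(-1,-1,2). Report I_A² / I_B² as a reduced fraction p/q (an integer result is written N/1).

l's match ⇒ only the (l;m) 3-j factors differ between A and B.
A: triangle coeff Δ(1,7,6) = 1/1365; Σ_t [1,1]: t=1:−1/479001600 = -1/479001600; (3j)²=1/105 [(1 7 6; 0 6 -6)], sign=-1
B: triangle coeff Δ(1,7,6) = 1/1365; Σ_t [2,2]: t=2:+1/1935360 = 1/1935360; (3j)²=1/91 [(1 7 6; -1 -1 2)], sign=+1
I_A²/I_B² = (1/105)/(1/91) = 13/15

13/15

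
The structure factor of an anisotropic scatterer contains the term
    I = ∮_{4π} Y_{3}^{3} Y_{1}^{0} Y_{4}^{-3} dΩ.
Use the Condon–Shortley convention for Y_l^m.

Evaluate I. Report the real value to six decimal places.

Checks pass: Σm=0; 8 even; l₃=4∈[2,4].
(2·3+1)(2·1+1)(2·4+1) = 189
Δ: 0! 6! 2! / 9! → 1/252
sum: t=0:+1/36 = 1/36
3j²(3 1 4; 0 0 0) = Δ·Π!·Σ² = 4/63  (sign +1)
sum: t=0:+1/720 = 1/720
3j²(3 1 4; 3 0 -3) = Δ·Π!·Σ² = 1/36  (sign -1)
combine: 4πI² = 189·4/63·1/36 = 1/3
take √, sign -1: I = -0.16286750

-0.162868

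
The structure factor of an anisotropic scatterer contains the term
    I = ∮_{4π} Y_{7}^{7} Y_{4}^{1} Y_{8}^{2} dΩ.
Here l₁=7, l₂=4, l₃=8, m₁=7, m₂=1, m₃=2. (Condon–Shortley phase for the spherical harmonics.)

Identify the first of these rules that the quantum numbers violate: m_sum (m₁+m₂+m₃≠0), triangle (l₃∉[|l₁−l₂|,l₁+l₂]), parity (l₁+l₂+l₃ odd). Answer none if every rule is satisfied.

azimuthal sum: 7 + 1 + 2 = 10  ✗
3 ≤ 8 ≤ 11 (triangle on l)
L = 7 + 4 + 8 = 19 (odd)

m_sum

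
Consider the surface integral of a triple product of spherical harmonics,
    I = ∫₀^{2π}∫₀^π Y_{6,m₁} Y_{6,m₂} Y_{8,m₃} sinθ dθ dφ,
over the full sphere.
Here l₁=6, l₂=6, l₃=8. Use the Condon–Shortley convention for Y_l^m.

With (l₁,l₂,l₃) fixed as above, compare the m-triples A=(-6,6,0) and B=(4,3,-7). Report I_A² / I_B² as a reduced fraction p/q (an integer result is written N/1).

11/156

Shared (l₁,l₂,l₃)=(6,6,8): N and (l;000)² cancel in I_A²/I_B².
A: Δ = 4!·8!·8!/21! = 1/1309458150; Racah Σ t=4..4: t=4:+1/39016857600 = 1/39016857600; ⇒ 3j(6 6 8; -6 6 0)² = 11/58786, sgn +1
B: Δ = 4!·8!·8!/21! = 1/1309458150; Racah Σ t=1..2: t=1:−1/1219276800 t=2:+1/812851200 = 1/2438553600; ⇒ 3j(6 6 8; 4 3 -7)² = 6/2261, sgn -1
I_A²/I_B² = (11/58786)/(6/2261) = 11/156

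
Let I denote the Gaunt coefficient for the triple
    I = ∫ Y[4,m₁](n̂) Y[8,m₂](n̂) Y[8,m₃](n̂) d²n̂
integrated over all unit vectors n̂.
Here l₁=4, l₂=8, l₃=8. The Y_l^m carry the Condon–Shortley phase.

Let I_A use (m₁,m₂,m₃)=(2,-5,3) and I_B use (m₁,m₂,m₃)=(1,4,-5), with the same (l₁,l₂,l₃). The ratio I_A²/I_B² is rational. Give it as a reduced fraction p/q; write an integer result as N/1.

8/15

Shared (l₁,l₂,l₃)=(4,8,8): N and (l;000)² cancel in I_A²/I_B².
A: Δ = 4!·4!·12!/21! = 1/185175900; Racah Σ t=0..2: t=0:+1/209018880 t=1:−1/261273600 t=2:+1/3832012800 = 1/821145600; ⇒ 3j(4 8 8; 2 -5 3)² = 2/969, sgn -1
B: Δ = 4!·4!·12!/21! = 1/185175900; Racah Σ t=0..3: t=0:+1/68976230400 t=1:−1/958003200 t=2:+1/174182400 t=3:−1/313528320 = 1/656916480; ⇒ 3j(4 8 8; 1 4 -5)² = 5/1292, sgn -1
I_A²/I_B² = (2/969)/(5/1292) = 8/15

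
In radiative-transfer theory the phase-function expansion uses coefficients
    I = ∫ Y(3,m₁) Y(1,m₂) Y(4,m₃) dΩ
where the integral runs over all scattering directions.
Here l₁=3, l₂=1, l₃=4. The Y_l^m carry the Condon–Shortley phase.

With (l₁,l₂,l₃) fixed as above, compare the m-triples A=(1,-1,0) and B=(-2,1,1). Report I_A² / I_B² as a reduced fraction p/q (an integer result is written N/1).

l's match ⇒ only the (l;m) 3-j factors differ between A and B.
A: triangle coeff Δ(3,1,4) = 1/252; Σ_t [0,0]: t=0:+1/96 = 1/96; (3j)²=1/42 [(3 1 4; 1 -1 0)], sign=+1
B: triangle coeff Δ(3,1,4) = 1/252; Σ_t [0,0]: t=0:+1/240 = 1/240; (3j)²=1/84 [(3 1 4; -2 1 1)], sign=-1
I_A²/I_B² = (1/42)/(1/84) = 2/1

2/1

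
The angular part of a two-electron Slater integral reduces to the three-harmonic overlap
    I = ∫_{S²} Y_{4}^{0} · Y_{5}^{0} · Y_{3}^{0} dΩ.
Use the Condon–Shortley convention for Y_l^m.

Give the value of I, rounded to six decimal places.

m-sum 0 ✓  L=12 even ✓  1≤3≤9 ✓
Π(2lᵢ+1) = 9×11×7 = 693
triangle coeff Δ(4,5,3) = 1/180180
Σ_t [2,4]: t=2:+1/576 t=3:−1/144 t=4:+1/576 = -1/288
(3j)²=20/1001 [(4 5 3; 0 0 0)], sign=+1
(m-triple is (0,0,0) — same symbol as above.)
⇒ 4πI² = 3600/13013
I = (+1)√(3600/13013/(4π)) = 0.14837393

0.148374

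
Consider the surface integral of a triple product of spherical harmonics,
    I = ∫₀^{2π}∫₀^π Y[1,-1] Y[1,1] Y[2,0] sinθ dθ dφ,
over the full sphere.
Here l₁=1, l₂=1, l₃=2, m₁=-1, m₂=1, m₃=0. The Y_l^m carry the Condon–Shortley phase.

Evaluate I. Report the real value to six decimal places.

m-sum 0 ✓  L=4 even ✓  0≤2≤2 ✓
Π(2lᵢ+1) = 3×3×5 = 45
triangle coeff Δ(1,1,2) = 1/30
Σ_t [0,0]: t=0:+1/1 = 1/1
(3j)²=2/15 [(1 1 2; 0 0 0)], sign=+1
Σ_t [0,0]: t=0:+1/4 = 1/4
(3j)²=1/30 [(1 1 2; -1 1 0)], sign=+1
⇒ 4πI² = 1/5
I = (+1)√(1/5/(4π)) = 0.12615663

0.126157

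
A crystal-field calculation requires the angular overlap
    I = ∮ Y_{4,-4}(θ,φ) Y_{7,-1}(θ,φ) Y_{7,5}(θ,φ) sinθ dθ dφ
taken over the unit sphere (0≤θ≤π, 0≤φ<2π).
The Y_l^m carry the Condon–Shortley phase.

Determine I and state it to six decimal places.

Rules hold: Σm=0, L=18 even, 3≤7≤11.
N = 9·15·15 = 2025
Δ = 4!·4!·10!/19! = 1/58198140
Racah Σ t=0..4: t=0:+1/17418240 t=1:−1/622080 t=2:+1/230400 t=3:−1/622080 t=4:+1/17418240 = 1/806400
⇒ 3j(4 7 7; 0 0 0)² = 2268/230945, sgn -1
Racah Σ t=4..4: t=4:+1/46448640 = 1/46448640
⇒ 3j(4 7 7; -4 -1 5)² = 75/8398, sgn +1
4πI² = N·(3j₀)²·(3jₘ)² = 34445250/193947611
I = -1·√(0.177601/4π) = -0.11888239

-0.118882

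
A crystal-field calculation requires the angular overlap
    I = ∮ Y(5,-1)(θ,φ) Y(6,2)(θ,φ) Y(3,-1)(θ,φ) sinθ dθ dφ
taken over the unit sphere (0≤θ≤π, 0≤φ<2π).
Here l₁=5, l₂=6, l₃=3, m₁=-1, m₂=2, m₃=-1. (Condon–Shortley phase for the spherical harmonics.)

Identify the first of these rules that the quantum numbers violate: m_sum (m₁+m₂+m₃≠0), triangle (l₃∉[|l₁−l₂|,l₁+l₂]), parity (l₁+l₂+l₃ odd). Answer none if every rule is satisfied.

none

m₁+m₂+m₃ = -1 + 2 − 1 = 0  ✓
triangle: |5−6|=1 ≤ l₃=3 ≤ 5+6=11  ✓
parity: l₁+l₂+l₃ = 14 is even  ✓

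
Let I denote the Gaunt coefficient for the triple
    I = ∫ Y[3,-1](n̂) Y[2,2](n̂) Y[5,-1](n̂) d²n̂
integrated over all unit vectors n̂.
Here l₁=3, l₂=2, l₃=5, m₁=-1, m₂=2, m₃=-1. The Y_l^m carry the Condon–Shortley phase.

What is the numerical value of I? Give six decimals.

-0.092802

Checks pass: Σm=0; 10 even; l₃=5∈[1,5].
(2·3+1)(2·2+1)(2·5+1) = 385
Δ: 0! 6! 4! / 11! → 1/2310
sum: t=0:+1/144 = 1/144
3j²(3 2 5; 0 0 0) = Δ·Π!·Σ² = 10/231  (sign -1)
sum: t=0:+1/1152 = 1/1152
3j²(3 2 5; -1 2 -1) = Δ·Π!·Σ² = 1/154  (sign +1)
combine: 4πI² = 385·10/231·1/154 = 25/231
take √, sign -1: I = -0.09280237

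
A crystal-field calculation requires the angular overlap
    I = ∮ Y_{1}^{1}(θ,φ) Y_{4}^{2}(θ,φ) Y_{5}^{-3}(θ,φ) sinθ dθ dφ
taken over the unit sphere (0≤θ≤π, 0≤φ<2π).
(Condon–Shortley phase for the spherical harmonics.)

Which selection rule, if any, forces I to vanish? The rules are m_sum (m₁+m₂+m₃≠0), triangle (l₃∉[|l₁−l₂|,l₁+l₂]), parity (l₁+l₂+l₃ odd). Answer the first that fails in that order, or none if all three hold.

none

m₁+m₂+m₃ = 1 + 2 − 3 = 0  ✓
triangle: |1−4|=3 ≤ l₃=5 ≤ 1+4=5  ✓
parity: l₁+l₂+l₃ = 10 is even  ✓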